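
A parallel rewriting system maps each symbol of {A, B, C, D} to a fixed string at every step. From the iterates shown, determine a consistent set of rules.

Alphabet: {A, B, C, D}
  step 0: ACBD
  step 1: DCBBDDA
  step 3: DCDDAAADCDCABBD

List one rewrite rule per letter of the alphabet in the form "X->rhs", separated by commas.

A->DC, B->D, C->BBD, D->A

  step 0 ⇒ step 1: ACBD ⇒ DC·BBD·D·A
    A ↦ DC
    B ↦ D
    C ↦ BBD
    D ↦ A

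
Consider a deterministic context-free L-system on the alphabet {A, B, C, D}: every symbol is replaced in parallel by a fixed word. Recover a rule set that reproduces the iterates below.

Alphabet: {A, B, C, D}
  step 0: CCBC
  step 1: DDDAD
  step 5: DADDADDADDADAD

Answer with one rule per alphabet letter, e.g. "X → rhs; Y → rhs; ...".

A->C, B->DA, C->D, D->B

  step 0 ⇒ step 1: CCBC ⇒ D·D·DA·D
    B ↦ DA
    C ↦ D
    A ↦ C  (constrained at step 1)
    D ↦ B  (constrained at step 1)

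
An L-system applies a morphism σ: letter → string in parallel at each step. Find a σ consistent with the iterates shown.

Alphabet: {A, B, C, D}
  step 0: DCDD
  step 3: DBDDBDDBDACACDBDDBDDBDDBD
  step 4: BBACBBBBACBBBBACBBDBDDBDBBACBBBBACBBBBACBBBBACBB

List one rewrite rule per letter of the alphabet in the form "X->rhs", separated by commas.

A->D, B->AC, C->BD, D->BB

  step 3 ⇒ step 4: DBDDBDDBDACACDBDDBDDBDDBD ⇒ BB·AC·BB·BB·AC·BB·BB·AC·BB·D·BD·D·BD·BB·AC·BB·BB·AC·BB·BB·AC·BB·BB·AC·BB
    A ↦ D
    B ↦ AC
    C ↦ BD
    D ↦ BB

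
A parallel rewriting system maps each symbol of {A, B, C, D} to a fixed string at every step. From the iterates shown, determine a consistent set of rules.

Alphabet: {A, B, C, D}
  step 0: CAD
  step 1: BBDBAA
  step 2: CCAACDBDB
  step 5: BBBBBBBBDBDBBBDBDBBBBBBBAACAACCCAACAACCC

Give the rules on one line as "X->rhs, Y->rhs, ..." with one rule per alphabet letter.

  step 1 ⇒ step 2: BBDBAA ⇒ C·C·AA·C·DB·DB
    A ↦ DB
    B ↦ C
    D ↦ AA
  step 0 ⇒ step 1: CAD ⇒ BB·DB·AA
    C ↦ BB

A->DB, B->C, C->BB, D->AA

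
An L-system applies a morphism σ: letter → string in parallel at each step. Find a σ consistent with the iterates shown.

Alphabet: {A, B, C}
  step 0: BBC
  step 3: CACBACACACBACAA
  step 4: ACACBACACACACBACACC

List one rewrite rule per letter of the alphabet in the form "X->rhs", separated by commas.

A->C, B->CBA, C->A

  step 3 ⇒ step 4: CACBACACACBACAA ⇒ A·C·A·CBA·C·A·C·A·C·A·CBA·C·A·C·C
    A ↦ C
    B ↦ CBA
    C ↦ A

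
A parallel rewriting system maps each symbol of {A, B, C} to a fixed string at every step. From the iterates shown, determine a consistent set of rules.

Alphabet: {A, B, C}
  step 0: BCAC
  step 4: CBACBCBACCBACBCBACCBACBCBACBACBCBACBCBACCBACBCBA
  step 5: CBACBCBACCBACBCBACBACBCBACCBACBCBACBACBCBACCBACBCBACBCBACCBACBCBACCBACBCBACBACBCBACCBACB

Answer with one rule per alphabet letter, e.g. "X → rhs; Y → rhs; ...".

  step 4 ⇒ step 5: CBACBCBACCBACBCBACCBACBCBACBACBCBACBCBACCBACBCBA ⇒ CBA·C·B·CBA·C·CBA·C·B·CBA·CBA·C·B·CBA·C·CBA·C·B·CBA·CBA·C·B·CBA·C·CBA·C·B·CBA·C·B·CBA·C·CBA·C·B·CBA·C·CBA·C·B·CBA·CBA·C·B·CBA·C·CBA·C·B
    A ↦ B
    B ↦ C
    C ↦ CBA

A->B, B->C, C->CBA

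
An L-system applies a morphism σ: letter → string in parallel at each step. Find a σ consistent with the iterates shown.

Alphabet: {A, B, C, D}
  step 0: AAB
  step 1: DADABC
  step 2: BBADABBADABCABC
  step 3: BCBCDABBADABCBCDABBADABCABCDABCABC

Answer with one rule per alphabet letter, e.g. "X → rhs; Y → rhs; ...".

  step 2 ⇒ step 3: BBADABBADABCABC ⇒ BC·BC·DA·BBA·DA·BC·BC·DA·BBA·DA·BC·ABC·DA·BC·ABC
    A ↦ DA
    B ↦ BC
    C ↦ ABC
    D ↦ BBA

A->DA, B->BC, C->ABC, D->BBA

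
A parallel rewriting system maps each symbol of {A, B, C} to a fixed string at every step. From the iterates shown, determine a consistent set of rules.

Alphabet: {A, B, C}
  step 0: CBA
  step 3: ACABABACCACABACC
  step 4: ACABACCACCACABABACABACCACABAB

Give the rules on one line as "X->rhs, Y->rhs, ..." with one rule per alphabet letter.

A->AC, B->C, C->AB

  step 3 ⇒ step 4: ACABABACCACABACC ⇒ AC·AB·AC·C·AC·C·AC·AB·AB·AC·AB·AC·C·AC·AB·AB
    A ↦ AC
    B ↦ C
    C ↦ AB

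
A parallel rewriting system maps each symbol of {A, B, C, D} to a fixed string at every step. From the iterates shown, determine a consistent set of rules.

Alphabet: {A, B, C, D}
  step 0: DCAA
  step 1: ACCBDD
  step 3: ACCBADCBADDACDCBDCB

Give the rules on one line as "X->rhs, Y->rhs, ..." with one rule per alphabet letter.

A->D, B->AD, C->CB, D->AC

  step 0 ⇒ step 1: DCAA ⇒ AC·CB·D·D
    A ↦ D
    C ↦ CB
    D ↦ AC
    B ↦ AD  (constrained at step 1)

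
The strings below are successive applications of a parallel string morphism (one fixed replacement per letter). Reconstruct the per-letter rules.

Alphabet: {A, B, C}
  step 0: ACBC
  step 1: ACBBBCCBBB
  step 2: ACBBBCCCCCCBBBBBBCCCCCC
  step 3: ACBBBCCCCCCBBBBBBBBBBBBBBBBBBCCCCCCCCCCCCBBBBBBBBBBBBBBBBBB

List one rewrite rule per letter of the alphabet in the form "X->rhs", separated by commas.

A->AC, B->CC, C->BBB

  step 2 ⇒ step 3: ACBBBCCCCCCBBBBBBCCCCCC ⇒ AC·BBB·CC·CC·CC·BBB·BBB·BBB·BBB·BBB·BBB·CC·CC·CC·CC·CC·CC·BBB·BBB·BBB·BBB·BBB·BBB
    A ↦ AC
    B ↦ CC
    C ↦ BBB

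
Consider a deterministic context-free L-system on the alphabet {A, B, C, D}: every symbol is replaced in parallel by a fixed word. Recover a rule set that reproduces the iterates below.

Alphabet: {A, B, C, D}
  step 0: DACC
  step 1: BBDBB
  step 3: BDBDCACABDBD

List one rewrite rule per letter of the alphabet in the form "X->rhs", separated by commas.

  step 0 ⇒ step 1: DACC ⇒ BB·D·B·B
    A ↦ D
    C ↦ B
    D ↦ BB
    B ↦ CA  (constrained at step 1)

A->D, B->CA, C->B, D->BB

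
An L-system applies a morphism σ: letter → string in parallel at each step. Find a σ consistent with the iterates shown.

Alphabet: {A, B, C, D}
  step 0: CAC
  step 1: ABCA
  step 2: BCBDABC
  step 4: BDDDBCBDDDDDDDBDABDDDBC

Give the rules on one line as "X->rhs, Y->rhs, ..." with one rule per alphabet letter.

A->BC, B->BD, C->A, D->DD

  step 1 ⇒ step 2: ABCA ⇒ BC·BD·A·BC
    A ↦ BC
    B ↦ BD
    C ↦ A
    D ↦ DD  (constrained at step 2)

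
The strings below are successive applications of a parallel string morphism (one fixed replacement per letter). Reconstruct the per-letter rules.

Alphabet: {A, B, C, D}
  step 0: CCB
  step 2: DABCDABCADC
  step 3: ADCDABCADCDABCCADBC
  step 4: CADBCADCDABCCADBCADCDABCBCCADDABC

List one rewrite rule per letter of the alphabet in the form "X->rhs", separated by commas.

A->C, B->DA, C->BC, D->AD

  step 3 ⇒ step 4: ADCDABCADCDABCCADBC ⇒ C·AD·BC·AD·C·DA·BC·C·AD·BC·AD·C·DA·BC·BC·C·AD·DA·BC
    A ↦ C
    B ↦ DA
    C ↦ BC
    D ↦ AD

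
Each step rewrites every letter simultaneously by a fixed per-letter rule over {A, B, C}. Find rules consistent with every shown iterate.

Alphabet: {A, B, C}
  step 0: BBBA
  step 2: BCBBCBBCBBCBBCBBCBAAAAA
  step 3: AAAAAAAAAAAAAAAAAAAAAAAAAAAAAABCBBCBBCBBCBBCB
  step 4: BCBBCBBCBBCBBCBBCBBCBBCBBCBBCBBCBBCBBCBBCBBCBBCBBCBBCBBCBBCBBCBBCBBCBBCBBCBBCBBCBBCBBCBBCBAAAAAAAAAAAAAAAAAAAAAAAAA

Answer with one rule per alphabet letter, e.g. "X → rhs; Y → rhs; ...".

A->BCB, B->AA, C->A

  step 3 ⇒ step 4: AAAAAAAAAAAAAAAAAAAAAAAAAAAAAABCBBCBBCBBCBBCB ⇒ BCB·BCB·BCB·BCB·BCB·BCB·BCB·BCB·BCB·BCB·BCB·BCB·BCB·BCB·BCB·BCB·BCB·BCB·BCB·BCB·BCB·BCB·BCB·BCB·BCB·BCB·BCB·BCB·BCB·BCB·AA·A·AA·AA·A·AA·AA·A·AA·AA·A·AA·AA·A·AA
    A ↦ BCB
    B ↦ AA
    C ↦ A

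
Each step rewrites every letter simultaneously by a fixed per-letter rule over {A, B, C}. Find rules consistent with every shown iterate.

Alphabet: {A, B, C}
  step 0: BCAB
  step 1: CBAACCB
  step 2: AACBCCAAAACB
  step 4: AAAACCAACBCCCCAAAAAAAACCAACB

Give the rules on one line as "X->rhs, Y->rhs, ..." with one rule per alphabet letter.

A->C, B->CB, C->AA

  step 1 ⇒ step 2: CBAACCB ⇒ AA·CB·C·C·AA·AA·CB
    A ↦ C
    B ↦ CB
    C ↦ AA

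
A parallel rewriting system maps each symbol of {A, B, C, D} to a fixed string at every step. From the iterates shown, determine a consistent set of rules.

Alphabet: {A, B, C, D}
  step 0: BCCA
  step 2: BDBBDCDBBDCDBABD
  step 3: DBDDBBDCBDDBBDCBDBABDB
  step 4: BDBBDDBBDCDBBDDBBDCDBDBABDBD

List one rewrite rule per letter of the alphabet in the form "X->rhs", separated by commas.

A->BAB, B->D, C->BDC, D->B

  step 3 ⇒ step 4: DBDDBBDCBDDBBDCBDBABDB ⇒ B·D·B·B·D·D·B·BDC·D·B·B·D·D·B·BDC·D·B·D·BAB·D·B·D
    A ↦ BAB
    B ↦ D
    C ↦ BDC
    D ↦ B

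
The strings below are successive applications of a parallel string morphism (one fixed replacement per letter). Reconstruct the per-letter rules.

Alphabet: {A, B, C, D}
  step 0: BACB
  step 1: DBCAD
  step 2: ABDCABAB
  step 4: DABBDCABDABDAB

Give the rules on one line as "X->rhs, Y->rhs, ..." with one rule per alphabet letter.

A->B, B->D, C->CA, D->AB

  step 1 ⇒ step 2: DBCAD ⇒ AB·D·CA·B·AB
    A ↦ B
    B ↦ D
    C ↦ CA
    D ↦ AB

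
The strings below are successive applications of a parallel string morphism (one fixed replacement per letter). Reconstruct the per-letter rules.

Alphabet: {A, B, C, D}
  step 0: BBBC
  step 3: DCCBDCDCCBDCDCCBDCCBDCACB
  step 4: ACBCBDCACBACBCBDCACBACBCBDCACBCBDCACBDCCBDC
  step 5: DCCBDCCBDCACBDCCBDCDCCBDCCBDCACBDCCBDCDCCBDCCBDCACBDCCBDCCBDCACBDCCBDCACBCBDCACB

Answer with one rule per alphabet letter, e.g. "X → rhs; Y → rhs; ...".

A->DC, B->DC, C->CB, D->A

  step 4 ⇒ step 5: ACBCBDCACBACBCBDCACBACBCBDCACBCBDCACBDCCBDC ⇒ DC·CB·DC·CB·DC·A·CB·DC·CB·DC·DC·CB·DC·CB·DC·A·CB·DC·CB·DC·DC·CB·DC·CB·DC·A·CB·DC·CB·DC·CB·DC·A·CB·DC·CB·DC·A·CB·CB·DC·A·CB
    A ↦ DC
    B ↦ DC
    C ↦ CB
    D ↦ A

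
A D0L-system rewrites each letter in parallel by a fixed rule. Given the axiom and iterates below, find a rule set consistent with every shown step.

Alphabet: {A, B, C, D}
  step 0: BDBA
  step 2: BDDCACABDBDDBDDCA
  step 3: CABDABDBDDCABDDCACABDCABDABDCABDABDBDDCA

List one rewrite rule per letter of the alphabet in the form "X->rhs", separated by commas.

A->CA, B->C, C->BDD, D->ABD

  step 2 ⇒ step 3: BDDCACABDBDDBDDCA ⇒ C·ABD·ABD·BDD·CA·BDD·CA·C·ABD·C·ABD·ABD·C·ABD·ABD·BDD·CA
    A ↦ CA
    B ↦ C
    C ↦ BDD
    D ↦ ABD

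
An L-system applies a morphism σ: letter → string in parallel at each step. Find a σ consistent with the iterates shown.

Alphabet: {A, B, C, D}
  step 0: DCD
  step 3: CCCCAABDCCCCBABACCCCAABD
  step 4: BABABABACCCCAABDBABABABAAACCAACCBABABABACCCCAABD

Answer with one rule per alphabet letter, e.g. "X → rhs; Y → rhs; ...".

  step 3 ⇒ step 4: CCCCAABDCCCCBABACCCCAABD ⇒ BA·BA·BA·BA·CC·CC·AA·BD·BA·BA·BA·BA·AA·CC·AA·CC·BA·BA·BA·BA·CC·CC·AA·BD
    A ↦ CC
    B ↦ AA
    C ↦ BA
    D ↦ BD

A->CC, B->AA, C->BA, D->BD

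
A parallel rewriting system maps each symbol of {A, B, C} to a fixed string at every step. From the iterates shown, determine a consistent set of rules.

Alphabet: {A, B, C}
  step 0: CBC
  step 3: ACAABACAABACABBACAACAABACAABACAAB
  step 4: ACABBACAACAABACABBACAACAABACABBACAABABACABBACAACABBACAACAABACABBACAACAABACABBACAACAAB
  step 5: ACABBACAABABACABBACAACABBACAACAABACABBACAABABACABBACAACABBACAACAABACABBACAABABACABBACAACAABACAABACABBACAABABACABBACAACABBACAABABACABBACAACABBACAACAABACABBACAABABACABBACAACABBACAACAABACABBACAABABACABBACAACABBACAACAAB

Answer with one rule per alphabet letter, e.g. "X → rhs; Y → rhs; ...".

  step 4 ⇒ step 5: ACABBACAACAABACABBACAACAABACABBACAABABACABBACAACABBACAACAABACABBACAACAABACABBACAACAAB ⇒ ACA·BB·ACA·AB·AB·ACA·BB·ACA·ACA·BB·ACA·ACA·AB·ACA·BB·ACA·AB·AB·ACA·BB·ACA·ACA·BB·ACA·ACA·AB·ACA·BB·ACA·AB·AB·ACA·BB·ACA·ACA·AB·ACA·AB·ACA·BB·ACA·AB·AB·ACA·BB·ACA·ACA·BB·ACA·AB·AB·ACA·BB·ACA·ACA·BB·ACA·ACA·AB·ACA·BB·ACA·AB·AB·ACA·BB·ACA·ACA·BB·ACA·ACA·AB·ACA·BB·ACA·AB·AB·ACA·BB·ACA·ACA·BB·ACA·ACA·AB
    A ↦ ACA
    B ↦ AB
    C ↦ BB

A->ACA, B->AB, C->BB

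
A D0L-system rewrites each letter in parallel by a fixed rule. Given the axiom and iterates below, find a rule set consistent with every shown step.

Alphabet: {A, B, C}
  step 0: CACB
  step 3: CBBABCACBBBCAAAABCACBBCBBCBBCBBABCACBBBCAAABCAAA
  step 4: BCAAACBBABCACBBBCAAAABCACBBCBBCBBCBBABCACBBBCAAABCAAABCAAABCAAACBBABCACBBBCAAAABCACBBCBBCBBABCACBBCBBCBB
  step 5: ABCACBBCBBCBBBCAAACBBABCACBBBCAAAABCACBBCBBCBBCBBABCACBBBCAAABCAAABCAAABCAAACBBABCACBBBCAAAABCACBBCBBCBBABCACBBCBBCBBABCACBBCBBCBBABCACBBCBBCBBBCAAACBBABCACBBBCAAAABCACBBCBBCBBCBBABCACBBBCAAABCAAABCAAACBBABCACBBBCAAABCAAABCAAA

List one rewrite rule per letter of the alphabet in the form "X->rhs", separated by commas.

A->CBB, B->A, C->BCA

  step 4 ⇒ step 5: BCAAACBBABCACBBBCAAAABCACBBCBBCBBCBBABCACBBBCAAABCAAABCAAABCAAACBBABCACBBBCAAAABCACBBCBBCBBABCACBBCBBCBB ⇒ A·BCA·CBB·CBB·CBB·BCA·A·A·CBB·A·BCA·CBB·BCA·A·A·A·BCA·CBB·CBB·CBB·CBB·A·BCA·CBB·BCA·A·A·BCA·A·A·BCA·A·A·BCA·A·A·CBB·A·BCA·CBB·BCA·A·A·A·BCA·CBB·CBB·CBB·A·BCA·CBB·CBB·CBB·A·BCA·CBB·CBB·CBB·A·BCA·CBB·CBB·CBB·BCA·A·A·CBB·A·BCA·CBB·BCA·A·A·A·BCA·CBB·CBB·CBB·CBB·A·BCA·CBB·BCA·A·A·BCA·A·A·BCA·A·A·CBB·A·BCA·CBB·BCA·A·A·BCA·A·A·BCA·A·A
    A ↦ CBB
    B ↦ A
    C ↦ BCA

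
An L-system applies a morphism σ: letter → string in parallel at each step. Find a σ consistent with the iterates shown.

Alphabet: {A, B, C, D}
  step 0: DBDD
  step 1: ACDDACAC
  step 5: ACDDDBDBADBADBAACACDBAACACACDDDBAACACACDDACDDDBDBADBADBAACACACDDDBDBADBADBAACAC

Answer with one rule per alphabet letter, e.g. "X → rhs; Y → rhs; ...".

  step 0 ⇒ step 1: DBDD ⇒ AC·DD·AC·AC
    B ↦ DD
    D ↦ AC
    A ↦ DB  (constrained at step 1)
    C ↦ A  (constrained at step 1)

A->DB, B->DD, C->A, D->AC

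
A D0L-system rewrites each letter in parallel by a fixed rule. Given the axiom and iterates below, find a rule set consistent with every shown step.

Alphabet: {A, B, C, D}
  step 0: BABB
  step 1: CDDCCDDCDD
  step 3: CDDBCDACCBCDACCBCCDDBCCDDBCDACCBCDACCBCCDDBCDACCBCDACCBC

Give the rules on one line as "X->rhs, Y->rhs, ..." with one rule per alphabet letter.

A->C, B->CDD, C->BC, D->DAC

  step 0 ⇒ step 1: BABB ⇒ CDD·C·CDD·CDD
    A ↦ C
    B ↦ CDD
    C ↦ BC  (constrained at step 1)
    D ↦ DAC  (constrained at step 1)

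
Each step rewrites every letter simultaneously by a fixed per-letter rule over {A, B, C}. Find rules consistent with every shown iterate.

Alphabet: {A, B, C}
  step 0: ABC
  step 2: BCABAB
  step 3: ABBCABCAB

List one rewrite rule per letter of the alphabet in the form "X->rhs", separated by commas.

A->C, B->AB, C->B

  step 2 ⇒ step 3: BCABAB ⇒ AB·B·C·AB·C·AB
    A ↦ C
    B ↦ AB
    C ↦ B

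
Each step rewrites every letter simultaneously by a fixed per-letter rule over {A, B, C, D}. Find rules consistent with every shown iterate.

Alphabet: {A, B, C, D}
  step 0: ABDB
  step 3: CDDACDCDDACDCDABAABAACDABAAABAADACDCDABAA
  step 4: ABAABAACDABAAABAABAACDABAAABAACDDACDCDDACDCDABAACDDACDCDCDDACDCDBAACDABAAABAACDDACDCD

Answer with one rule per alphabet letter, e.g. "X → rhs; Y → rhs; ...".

A->CD, B->DA, C->A, D->BAA

  step 3 ⇒ step 4: CDDACDCDDACDCDABAABAACDABAAABAADACDCDABAA ⇒ A·BAA·BAA·CD·A·BAA·A·BAA·BAA·CD·A·BAA·A·BAA·CD·DA·CD·CD·DA·CD·CD·A·BAA·CD·DA·CD·CD·CD·DA·CD·CD·BAA·CD·A·BAA·A·BAA·CD·DA·CD·CD
    A ↦ CD
    B ↦ DA
    C ↦ A
    D ↦ BAA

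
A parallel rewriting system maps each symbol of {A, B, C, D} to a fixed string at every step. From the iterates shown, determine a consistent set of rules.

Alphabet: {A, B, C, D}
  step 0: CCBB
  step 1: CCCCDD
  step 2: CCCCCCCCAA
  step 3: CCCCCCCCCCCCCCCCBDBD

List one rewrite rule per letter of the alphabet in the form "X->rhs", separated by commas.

A->BD, B->D, C->CC, D->A

  step 2 ⇒ step 3: CCCCCCCCAA ⇒ CC·CC·CC·CC·CC·CC·CC·CC·BD·BD
    A ↦ BD
    C ↦ CC
  step 0 ⇒ step 1: CCBB ⇒ CC·CC·D·D
    B ↦ D
  step 1 ⇒ step 2: CCCCDD ⇒ CC·CC·CC·CC·A·A
    D ↦ A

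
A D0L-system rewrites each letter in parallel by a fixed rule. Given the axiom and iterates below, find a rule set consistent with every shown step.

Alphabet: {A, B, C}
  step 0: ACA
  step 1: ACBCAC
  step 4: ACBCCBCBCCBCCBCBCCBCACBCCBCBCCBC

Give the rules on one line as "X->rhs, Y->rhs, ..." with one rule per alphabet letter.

  step 0 ⇒ step 1: ACA ⇒ AC·BC·AC
    A ↦ AC
    C ↦ BC
    B ↦ C  (constrained at step 1)

A->AC, B->C, C->BC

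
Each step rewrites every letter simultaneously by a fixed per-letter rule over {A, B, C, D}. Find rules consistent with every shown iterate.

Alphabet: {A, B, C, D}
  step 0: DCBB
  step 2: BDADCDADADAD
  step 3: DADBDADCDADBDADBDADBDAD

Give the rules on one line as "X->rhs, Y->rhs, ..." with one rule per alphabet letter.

A->BD, B->D, C->CD, D->AD

  step 2 ⇒ step 3: BDADCDADADAD ⇒ D·AD·BD·AD·CD·AD·BD·AD·BD·AD·BD·AD
    A ↦ BD
    B ↦ D
    C ↦ CD
    D ↦ AD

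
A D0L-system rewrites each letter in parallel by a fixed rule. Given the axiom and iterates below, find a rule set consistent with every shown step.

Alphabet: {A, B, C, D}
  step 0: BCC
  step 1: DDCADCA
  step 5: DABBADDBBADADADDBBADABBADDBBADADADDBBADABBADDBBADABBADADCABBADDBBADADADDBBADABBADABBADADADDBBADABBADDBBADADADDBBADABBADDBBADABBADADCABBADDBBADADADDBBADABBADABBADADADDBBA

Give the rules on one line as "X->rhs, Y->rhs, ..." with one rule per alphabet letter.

A->BBA, B->D, C->DCA, D->DA

  step 0 ⇒ step 1: BCC ⇒ D·DCA·DCA
    B ↦ D
    C ↦ DCA
    A ↦ BBA  (constrained at step 1)
    D ↦ DA  (constrained at step 1)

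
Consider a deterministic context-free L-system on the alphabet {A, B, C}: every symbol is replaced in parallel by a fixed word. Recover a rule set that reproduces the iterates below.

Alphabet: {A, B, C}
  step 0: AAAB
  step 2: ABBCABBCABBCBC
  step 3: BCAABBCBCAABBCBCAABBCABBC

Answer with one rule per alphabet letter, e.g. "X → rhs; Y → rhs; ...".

A->BC, B->A, C->BBC

  step 2 ⇒ step 3: ABBCABBCABBCBC ⇒ BC·A·A·BBC·BC·A·A·BBC·BC·A·A·BBC·A·BBC
    A ↦ BC
    B ↦ A
    C ↦ BBC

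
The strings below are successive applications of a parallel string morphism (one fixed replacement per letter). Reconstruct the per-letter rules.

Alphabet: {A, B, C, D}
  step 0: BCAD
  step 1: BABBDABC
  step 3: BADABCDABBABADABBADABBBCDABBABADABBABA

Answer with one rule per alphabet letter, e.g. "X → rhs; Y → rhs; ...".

  step 0 ⇒ step 1: BCAD ⇒ BA·BB·DAB·C
    A ↦ DAB
    B ↦ BA
    C ↦ BB
    D ↦ C

A->DAB, B->BA, C->BB, D->C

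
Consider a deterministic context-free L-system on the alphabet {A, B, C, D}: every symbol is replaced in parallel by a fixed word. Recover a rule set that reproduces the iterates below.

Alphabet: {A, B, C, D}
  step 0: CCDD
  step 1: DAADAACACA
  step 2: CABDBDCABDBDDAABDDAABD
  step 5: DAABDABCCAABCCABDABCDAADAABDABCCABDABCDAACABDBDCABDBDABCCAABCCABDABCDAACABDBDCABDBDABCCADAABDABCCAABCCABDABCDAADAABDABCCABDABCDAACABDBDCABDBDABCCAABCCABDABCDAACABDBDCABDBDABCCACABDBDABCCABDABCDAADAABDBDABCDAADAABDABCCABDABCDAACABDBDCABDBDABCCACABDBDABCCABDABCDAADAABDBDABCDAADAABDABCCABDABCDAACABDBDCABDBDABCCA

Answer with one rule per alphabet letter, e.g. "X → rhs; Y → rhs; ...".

A->BD, B->ABC, C->DAA, D->CA

  step 1 ⇒ step 2: DAADAACACA ⇒ CA·BD·BD·CA·BD·BD·DAA·BD·DAA·BD
    A ↦ BD
    C ↦ DAA
    D ↦ CA
    B ↦ ABC  (constrained at step 2)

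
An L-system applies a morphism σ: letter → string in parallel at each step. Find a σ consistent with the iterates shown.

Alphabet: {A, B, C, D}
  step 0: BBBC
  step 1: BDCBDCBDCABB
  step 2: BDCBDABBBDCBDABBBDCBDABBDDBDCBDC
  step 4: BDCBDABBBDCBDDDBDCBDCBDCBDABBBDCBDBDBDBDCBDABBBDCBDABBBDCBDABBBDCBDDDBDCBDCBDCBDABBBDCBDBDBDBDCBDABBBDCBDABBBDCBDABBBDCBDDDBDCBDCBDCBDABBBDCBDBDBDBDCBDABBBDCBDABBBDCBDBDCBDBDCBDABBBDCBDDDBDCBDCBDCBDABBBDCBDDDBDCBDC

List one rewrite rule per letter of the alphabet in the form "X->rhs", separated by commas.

  step 1 ⇒ step 2: BDCBDCBDCABB ⇒ BDC·BD·ABB·BDC·BD·ABB·BDC·BD·ABB·DD·BDC·BDC
    A ↦ DD
    B ↦ BDC
    C ↦ ABB
    D ↦ BD

A->DD, B->BDC, C->ABB, D->BD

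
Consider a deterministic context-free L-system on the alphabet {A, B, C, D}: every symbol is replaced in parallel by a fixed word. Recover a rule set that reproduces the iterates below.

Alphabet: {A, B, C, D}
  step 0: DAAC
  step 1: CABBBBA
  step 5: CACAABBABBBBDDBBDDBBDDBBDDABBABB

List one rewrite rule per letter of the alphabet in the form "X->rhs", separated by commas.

A->BB, B->D, C->A, D->CA

  step 0 ⇒ step 1: DAAC ⇒ CA·BB·BB·A
    A ↦ BB
    C ↦ A
    D ↦ CA
    B ↦ D  (constrained at step 1)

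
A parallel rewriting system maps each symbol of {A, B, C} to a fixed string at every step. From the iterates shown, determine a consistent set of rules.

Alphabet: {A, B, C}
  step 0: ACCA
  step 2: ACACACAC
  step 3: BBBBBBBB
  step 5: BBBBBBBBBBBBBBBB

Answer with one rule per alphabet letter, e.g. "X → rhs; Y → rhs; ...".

A->B, B->AC, C->B

  step 2 ⇒ step 3: ACACACAC ⇒ B·B·B·B·B·B·B·B
    A ↦ B
    C ↦ B
    B ↦ AC  (constrained at step 3)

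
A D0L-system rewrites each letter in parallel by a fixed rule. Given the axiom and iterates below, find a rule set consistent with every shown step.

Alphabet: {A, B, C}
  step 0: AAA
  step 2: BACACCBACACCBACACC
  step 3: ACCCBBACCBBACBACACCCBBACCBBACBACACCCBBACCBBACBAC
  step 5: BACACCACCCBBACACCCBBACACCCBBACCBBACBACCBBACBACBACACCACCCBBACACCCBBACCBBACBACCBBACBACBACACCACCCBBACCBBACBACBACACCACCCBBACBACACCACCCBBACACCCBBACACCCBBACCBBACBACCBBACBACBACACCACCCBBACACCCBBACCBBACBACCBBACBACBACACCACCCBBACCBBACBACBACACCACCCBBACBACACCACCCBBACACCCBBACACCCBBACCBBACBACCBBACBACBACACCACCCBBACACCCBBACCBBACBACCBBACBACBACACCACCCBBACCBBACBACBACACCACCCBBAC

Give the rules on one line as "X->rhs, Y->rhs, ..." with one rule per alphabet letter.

A->CB, B->ACC, C->BAC

  step 2 ⇒ step 3: BACACCBACACCBACACC ⇒ ACC·CB·BAC·CB·BAC·BAC·ACC·CB·BAC·CB·BAC·BAC·ACC·CB·BAC·CB·BAC·BAC
    A ↦ CB
    B ↦ ACC
    C ↦ BAC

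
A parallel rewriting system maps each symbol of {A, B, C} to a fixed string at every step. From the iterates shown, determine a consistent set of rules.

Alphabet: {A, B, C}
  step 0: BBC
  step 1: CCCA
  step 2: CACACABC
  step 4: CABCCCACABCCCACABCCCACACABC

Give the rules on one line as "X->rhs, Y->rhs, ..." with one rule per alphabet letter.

  step 1 ⇒ step 2: CCCA ⇒ CA·CA·CA·BC
    A ↦ BC
    C ↦ CA
  step 0 ⇒ step 1: BBC ⇒ C·C·CA
    B ↦ C

A->BC, B->C, C->CA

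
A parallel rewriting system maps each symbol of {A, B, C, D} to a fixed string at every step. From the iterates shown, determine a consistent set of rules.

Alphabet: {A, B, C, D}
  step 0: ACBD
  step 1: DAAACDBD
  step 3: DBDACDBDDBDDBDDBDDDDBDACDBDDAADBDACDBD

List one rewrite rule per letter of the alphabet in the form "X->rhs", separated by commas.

A->D, B->AC, C->AA, D->DBD

  step 0 ⇒ step 1: ACBD ⇒ D·AA·AC·DBD
    A ↦ D
    B ↦ AC
    C ↦ AA
    D ↦ DBD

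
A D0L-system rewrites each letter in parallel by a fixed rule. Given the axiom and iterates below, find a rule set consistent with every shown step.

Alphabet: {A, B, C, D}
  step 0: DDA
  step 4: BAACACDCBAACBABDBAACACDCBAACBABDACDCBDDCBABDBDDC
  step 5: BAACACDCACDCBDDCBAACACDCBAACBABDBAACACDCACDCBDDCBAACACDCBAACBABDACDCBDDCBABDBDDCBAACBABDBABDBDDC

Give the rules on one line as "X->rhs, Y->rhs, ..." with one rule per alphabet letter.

A->AC, B->BA, C->DC, D->BD

  step 4 ⇒ step 5: BAACACDCBAACBABDBAACACDCBAACBABDACDCBDDCBABDBDDC ⇒ BA·AC·AC·DC·AC·DC·BD·DC·BA·AC·AC·DC·BA·AC·BA·BD·BA·AC·AC·DC·AC·DC·BD·DC·BA·AC·AC·DC·BA·AC·BA·BD·AC·DC·BD·DC·BA·BD·BD·DC·BA·AC·BA·BD·BA·BD·BD·DC
    A ↦ AC
    B ↦ BA
    C ↦ DC
    D ↦ BD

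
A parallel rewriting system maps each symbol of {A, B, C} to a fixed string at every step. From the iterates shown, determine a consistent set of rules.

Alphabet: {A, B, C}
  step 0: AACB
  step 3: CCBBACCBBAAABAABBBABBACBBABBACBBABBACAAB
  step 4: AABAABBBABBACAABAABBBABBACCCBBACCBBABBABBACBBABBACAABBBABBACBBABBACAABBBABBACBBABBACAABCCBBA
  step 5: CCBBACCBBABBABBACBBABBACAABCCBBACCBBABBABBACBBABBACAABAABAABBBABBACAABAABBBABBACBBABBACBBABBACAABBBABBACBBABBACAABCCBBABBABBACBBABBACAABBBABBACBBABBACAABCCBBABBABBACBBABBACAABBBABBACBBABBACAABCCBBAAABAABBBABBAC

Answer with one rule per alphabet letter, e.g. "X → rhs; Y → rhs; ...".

A->C, B->BBA, C->AAB

  step 4 ⇒ step 5: AABAABBBABBACAABAABBBABBACCCBBACCBBABBABBACBBABBACAABBBABBACBBABBACAABBBABBACBBABBACAABCCBBA ⇒ C·C·BBA·C·C·BBA·BBA·BBA·C·BBA·BBA·C·AAB·C·C·BBA·C·C·BBA·BBA·BBA·C·BBA·BBA·C·AAB·AAB·AAB·BBA·BBA·C·AAB·AAB·BBA·BBA·C·BBA·BBA·C·BBA·BBA·C·AAB·BBA·BBA·C·BBA·BBA·C·AAB·C·C·BBA·BBA·BBA·C·BBA·BBA·C·AAB·BBA·BBA·C·BBA·BBA·C·AAB·C·C·BBA·BBA·BBA·C·BBA·BBA·C·AAB·BBA·BBA·C·BBA·BBA·C·AAB·C·C·BBA·AAB·AAB·BBA·BBA·C
    A ↦ C
    B ↦ BBA
    C ↦ AAB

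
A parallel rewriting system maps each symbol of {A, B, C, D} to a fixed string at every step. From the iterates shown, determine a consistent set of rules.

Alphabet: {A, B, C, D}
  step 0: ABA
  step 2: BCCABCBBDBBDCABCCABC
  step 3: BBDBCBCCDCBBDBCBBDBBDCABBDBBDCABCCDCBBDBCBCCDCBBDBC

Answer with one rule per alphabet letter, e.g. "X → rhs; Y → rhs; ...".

A->CDC, B->BBD, C->BC, D->CA

  step 2 ⇒ step 3: BCCABCBBDBBDCABCCABC ⇒ BBD·BC·BC·CDC·BBD·BC·BBD·BBD·CA·BBD·BBD·CA·BC·CDC·BBD·BC·BC·CDC·BBD·BC
    A ↦ CDC
    B ↦ BBD
    C ↦ BC
    D ↦ CA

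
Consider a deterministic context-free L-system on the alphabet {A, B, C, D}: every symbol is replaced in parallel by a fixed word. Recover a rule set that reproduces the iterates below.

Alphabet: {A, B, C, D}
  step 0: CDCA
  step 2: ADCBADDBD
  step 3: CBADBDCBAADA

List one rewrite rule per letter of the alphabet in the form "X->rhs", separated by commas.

  step 2 ⇒ step 3: ADCBADDBD ⇒ CB·A·DB·D·CB·A·A·D·A
    A ↦ CB
    B ↦ D
    C ↦ DB
    D ↦ A

A->CB, B->D, C->DB, D->A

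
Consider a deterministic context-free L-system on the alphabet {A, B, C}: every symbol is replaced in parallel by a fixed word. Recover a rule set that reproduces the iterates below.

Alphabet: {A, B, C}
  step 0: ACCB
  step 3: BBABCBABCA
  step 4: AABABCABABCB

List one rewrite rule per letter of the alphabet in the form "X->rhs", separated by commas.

A->B, B->A, C->BC

  step 3 ⇒ step 4: BBABCBABCA ⇒ A·A·B·A·BC·A·B·A·BC·B
    A ↦ B
    B ↦ A
    C ↦ BC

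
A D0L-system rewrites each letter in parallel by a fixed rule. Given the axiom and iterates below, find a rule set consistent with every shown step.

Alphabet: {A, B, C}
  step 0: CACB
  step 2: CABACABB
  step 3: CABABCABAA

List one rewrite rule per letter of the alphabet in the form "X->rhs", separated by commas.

  step 2 ⇒ step 3: CABACABB ⇒ CA·B·A·B·CA·B·A·A
    A ↦ B
    B ↦ A
    C ↦ CA

A->B, B->A, C->CA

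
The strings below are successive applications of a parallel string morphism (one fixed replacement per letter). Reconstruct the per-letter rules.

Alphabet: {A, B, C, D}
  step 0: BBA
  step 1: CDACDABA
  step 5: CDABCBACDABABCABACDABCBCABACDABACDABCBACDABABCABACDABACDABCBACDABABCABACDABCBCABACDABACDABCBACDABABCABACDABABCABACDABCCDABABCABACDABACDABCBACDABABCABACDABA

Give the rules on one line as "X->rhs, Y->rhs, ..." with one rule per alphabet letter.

A->BA, B->CDA, C->BC, D->A

  step 0 ⇒ step 1: BBA ⇒ CDA·CDA·BA
    A ↦ BA
    B ↦ CDA
    C ↦ BC  (constrained at step 1)
    D ↦ A  (constrained at step 1)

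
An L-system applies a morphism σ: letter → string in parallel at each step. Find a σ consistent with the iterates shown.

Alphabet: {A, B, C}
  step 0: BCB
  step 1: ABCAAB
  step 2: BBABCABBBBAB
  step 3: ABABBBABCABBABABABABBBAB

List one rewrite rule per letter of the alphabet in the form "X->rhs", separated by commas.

A->BB, B->AB, C->CA

  step 2 ⇒ step 3: BBABCABBBBAB ⇒ AB·AB·BB·AB·CA·BB·AB·AB·AB·AB·BB·AB
    A ↦ BB
    B ↦ AB
    C ↦ CA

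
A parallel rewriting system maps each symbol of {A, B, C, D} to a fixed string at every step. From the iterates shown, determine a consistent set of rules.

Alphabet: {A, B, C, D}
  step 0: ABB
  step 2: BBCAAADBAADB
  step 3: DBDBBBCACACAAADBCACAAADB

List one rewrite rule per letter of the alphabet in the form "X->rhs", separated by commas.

  step 2 ⇒ step 3: BBCAAADBAADB ⇒ DB·DB·BB·CA·CA·CA·AA·DB·CA·CA·AA·DB
    A ↦ CA
    B ↦ DB
    C ↦ BB
    D ↦ AA

A->CA, B->DB, C->BB, D->AA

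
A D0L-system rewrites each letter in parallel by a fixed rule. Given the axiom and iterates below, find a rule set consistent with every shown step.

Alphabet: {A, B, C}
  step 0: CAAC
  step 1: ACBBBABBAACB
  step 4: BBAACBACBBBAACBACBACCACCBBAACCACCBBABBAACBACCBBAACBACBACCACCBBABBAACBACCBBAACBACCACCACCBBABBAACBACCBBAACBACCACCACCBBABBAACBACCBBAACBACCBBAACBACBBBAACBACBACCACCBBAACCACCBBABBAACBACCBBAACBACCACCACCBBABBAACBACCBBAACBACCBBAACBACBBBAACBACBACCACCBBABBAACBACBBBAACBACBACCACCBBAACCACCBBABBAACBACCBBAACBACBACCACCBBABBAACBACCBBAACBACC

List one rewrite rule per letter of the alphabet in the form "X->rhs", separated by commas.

A->BBA, B->ACC, C->ACB

  step 0 ⇒ step 1: CAAC ⇒ ACB·BBA·BBA·ACB
    A ↦ BBA
    C ↦ ACB
    B ↦ ACC  (constrained at step 1)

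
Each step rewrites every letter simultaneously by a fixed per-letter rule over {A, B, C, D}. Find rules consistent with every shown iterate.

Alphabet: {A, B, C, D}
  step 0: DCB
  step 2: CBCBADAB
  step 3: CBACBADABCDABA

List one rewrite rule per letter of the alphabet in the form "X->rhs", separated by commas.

  step 2 ⇒ step 3: CBCBADAB ⇒ CB·A·CB·A·DAB·C·DAB·A
    A ↦ DAB
    B ↦ A
    C ↦ CB
    D ↦ C

A->DAB, B->A, C->CB, D->C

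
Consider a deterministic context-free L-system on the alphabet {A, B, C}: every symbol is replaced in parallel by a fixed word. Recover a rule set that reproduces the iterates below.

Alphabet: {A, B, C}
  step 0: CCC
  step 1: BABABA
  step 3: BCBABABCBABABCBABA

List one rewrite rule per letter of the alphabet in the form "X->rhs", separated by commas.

  step 0 ⇒ step 1: CCC ⇒ BA·BA·BA
    C ↦ BA
    A ↦ C  (constrained at step 1)
    B ↦ BC  (constrained at step 1)

A->C, B->BC, C->BA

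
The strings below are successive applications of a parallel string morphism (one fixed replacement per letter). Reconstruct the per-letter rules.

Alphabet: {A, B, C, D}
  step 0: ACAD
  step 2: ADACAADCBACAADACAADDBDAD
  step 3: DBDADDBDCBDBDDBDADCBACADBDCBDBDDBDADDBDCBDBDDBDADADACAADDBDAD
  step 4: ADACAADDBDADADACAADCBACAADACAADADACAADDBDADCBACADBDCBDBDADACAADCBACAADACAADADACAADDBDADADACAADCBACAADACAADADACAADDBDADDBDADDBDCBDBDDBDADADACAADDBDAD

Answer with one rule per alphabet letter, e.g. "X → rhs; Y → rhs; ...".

A->DBD, B->ACA, C->CB, D->AD

  step 3 ⇒ step 4: DBDADDBDCBDBDDBDADCBACADBDCBDBDDBDADDBDCBDBDDBDADADACAADDBDAD ⇒ AD·ACA·AD·DBD·AD·AD·ACA·AD·CB·ACA·AD·ACA·AD·AD·ACA·AD·DBD·AD·CB·ACA·DBD·CB·DBD·AD·ACA·AD·CB·ACA·AD·ACA·AD·AD·ACA·AD·DBD·AD·AD·ACA·AD·CB·ACA·AD·ACA·AD·AD·ACA·AD·DBD·AD·DBD·AD·DBD·CB·DBD·DBD·AD·AD·ACA·AD·DBD·AD
    A ↦ DBD
    B ↦ ACA
    C ↦ CB
    D ↦ AD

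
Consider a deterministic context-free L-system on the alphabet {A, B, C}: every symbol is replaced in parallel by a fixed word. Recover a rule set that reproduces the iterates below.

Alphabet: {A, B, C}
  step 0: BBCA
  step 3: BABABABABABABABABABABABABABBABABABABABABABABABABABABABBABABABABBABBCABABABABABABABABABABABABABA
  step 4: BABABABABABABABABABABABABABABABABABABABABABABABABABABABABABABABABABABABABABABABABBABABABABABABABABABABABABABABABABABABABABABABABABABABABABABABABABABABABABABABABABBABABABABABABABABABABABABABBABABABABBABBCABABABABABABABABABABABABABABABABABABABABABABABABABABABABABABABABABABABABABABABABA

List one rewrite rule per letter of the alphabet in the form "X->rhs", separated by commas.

  step 3 ⇒ step 4: BABABABABABABABABABABABABABBABABABABABABABABABABABABABBABABABABBABBCABABABABABABABABABABABABABA ⇒ BAB·ABA·BAB·ABA·BAB·ABA·BAB·ABA·BAB·ABA·BAB·ABA·BAB·ABA·BAB·ABA·BAB·ABA·BAB·ABA·BAB·ABA·BAB·ABA·BAB·ABA·BAB·BAB·ABA·BAB·ABA·BAB·ABA·BAB·ABA·BAB·ABA·BAB·ABA·BAB·ABA·BAB·ABA·BAB·ABA·BAB·ABA·BAB·ABA·BAB·ABA·BAB·ABA·BAB·BAB·ABA·BAB·ABA·BAB·ABA·BAB·ABA·BAB·BAB·ABA·BAB·BAB·BC·ABA·BAB·ABA·BAB·ABA·BAB·ABA·BAB·ABA·BAB·ABA·BAB·ABA·BAB·ABA·BAB·ABA·BAB·ABA·BAB·ABA·BAB·ABA·BAB·ABA·BAB·ABA
    A ↦ ABA
    B ↦ BAB
    C ↦ BC

A->ABA, B->BAB, C->BC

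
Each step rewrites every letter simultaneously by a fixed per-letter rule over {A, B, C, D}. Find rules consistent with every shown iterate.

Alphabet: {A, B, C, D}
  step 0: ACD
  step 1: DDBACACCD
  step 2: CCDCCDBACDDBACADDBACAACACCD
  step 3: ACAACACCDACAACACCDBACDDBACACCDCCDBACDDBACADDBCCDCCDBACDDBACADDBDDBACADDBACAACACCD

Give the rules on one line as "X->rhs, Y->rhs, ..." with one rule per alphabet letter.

  step 2 ⇒ step 3: CCDCCDBACDDBACADDBACAACACCD ⇒ ACA·ACA·CCD·ACA·ACA·CCD·BAC·DDB·ACA·CCD·CCD·BAC·DDB·ACA·DDB·CCD·CCD·BAC·DDB·ACA·DDB·DDB·ACA·DDB·ACA·ACA·CCD
    A ↦ DDB
    B ↦ BAC
    C ↦ ACA
    D ↦ CCD

A->DDB, B->BAC, C->ACA, D->CCD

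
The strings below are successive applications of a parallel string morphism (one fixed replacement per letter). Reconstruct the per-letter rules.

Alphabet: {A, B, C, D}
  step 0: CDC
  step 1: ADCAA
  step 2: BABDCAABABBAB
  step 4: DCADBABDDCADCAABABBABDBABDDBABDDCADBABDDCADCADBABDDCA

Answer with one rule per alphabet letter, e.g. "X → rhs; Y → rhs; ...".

  step 1 ⇒ step 2: ADCAA ⇒ BAB·DCA·A·BAB·BAB
    A ↦ BAB
    C ↦ A
    D ↦ DCA
    B ↦ D  (constrained at step 2)

A->BAB, B->D, C->A, D->DCA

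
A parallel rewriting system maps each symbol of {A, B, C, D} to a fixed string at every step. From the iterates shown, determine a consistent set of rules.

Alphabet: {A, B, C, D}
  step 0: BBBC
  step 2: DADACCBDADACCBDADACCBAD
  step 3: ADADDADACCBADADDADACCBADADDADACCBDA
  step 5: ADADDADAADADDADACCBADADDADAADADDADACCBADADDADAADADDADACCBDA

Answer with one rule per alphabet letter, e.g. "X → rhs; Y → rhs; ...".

  step 2 ⇒ step 3: DADACCBDADACCBDADACCBAD ⇒ A·D·A·D·DA·DA·CCB·A·D·A·D·DA·DA·CCB·A·D·A·D·DA·DA·CCB·D·A
    A ↦ D
    B ↦ CCB
    C ↦ DA
    D ↦ A

A->D, B->CCB, C->DA, D->A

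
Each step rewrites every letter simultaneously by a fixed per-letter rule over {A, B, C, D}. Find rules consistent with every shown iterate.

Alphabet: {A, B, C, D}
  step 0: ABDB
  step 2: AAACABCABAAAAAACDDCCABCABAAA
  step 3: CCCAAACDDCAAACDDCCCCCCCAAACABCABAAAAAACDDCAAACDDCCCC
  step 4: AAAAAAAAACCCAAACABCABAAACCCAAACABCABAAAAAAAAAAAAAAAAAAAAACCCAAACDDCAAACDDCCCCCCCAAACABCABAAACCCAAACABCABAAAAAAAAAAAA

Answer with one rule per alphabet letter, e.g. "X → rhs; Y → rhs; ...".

A->C, B->DDC, C->AAA, D->CAB

  step 3 ⇒ step 4: CCCAAACDDCAAACDDCCCCCCCAAACABCABAAAAAACDDCAAACDDCCCC ⇒ AAA·AAA·AAA·C·C·C·AAA·CAB·CAB·AAA·C·C·C·AAA·CAB·CAB·AAA·AAA·AAA·AAA·AAA·AAA·AAA·C·C·C·AAA·C·DDC·AAA·C·DDC·C·C·C·C·C·C·AAA·CAB·CAB·AAA·C·C·C·AAA·CAB·CAB·AAA·AAA·AAA·AAA
    A ↦ C
    B ↦ DDC
    C ↦ AAA
    D ↦ CAB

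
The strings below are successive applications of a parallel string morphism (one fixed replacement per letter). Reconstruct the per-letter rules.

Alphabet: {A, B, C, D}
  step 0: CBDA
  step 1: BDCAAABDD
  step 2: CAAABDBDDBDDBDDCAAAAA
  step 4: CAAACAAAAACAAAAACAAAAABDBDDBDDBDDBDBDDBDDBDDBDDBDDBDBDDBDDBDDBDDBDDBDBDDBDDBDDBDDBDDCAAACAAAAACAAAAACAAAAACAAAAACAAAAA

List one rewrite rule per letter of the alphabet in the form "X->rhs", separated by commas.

  step 1 ⇒ step 2: BDCAAABDD ⇒ CA·AA·BD·BDD·BDD·BDD·CA·AA·AA
    A ↦ BDD
    B ↦ CA
    C ↦ BD
    D ↦ AA

A->BDD, B->CA, C->BD, D->AA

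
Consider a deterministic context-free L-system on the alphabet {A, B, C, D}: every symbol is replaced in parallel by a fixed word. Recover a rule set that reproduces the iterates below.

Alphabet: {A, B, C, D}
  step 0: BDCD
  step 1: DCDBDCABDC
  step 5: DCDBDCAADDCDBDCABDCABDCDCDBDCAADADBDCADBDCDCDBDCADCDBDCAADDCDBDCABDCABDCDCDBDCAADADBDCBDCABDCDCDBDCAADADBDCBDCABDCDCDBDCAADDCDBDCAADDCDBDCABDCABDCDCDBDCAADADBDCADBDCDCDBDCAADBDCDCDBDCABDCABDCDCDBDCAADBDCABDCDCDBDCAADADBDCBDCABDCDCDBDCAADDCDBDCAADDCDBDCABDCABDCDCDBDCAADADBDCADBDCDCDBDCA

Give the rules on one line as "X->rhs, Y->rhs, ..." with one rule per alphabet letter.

  step 0 ⇒ step 1: BDCD ⇒ DCD·BDC·A·BDC
    B ↦ DCD
    C ↦ A
    D ↦ BDC
    A ↦ AD  (constrained at step 1)

A->AD, B->DCD, C->A, D->BDC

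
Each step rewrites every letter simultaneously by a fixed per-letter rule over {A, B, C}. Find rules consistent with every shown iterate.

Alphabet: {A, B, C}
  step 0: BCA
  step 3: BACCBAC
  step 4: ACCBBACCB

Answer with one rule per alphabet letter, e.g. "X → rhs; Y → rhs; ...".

  step 3 ⇒ step 4: BACCBAC ⇒ AC·C·B·B·AC·C·B
    A ↦ C
    B ↦ AC
    C ↦ B

A->C, B->AC, C->B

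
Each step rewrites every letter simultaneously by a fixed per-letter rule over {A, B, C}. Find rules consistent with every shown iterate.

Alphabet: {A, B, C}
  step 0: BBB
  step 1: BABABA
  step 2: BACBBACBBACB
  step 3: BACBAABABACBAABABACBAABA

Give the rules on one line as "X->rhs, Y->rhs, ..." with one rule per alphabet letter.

A->CB, B->BA, C->AA

  step 2 ⇒ step 3: BACBBACBBACB ⇒ BA·CB·AA·BA·BA·CB·AA·BA·BA·CB·AA·BA
    A ↦ CB
    B ↦ BA
    C ↦ AA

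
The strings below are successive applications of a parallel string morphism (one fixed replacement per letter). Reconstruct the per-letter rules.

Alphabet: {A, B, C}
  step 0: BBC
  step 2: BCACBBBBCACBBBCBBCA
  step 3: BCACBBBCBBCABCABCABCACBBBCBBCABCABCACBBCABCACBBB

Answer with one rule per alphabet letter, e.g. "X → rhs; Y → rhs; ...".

A->BB, B->BCA, C->CB

  step 2 ⇒ step 3: BCACBBBBCACBBBCBBCA ⇒ BCA·CB·BB·CB·BCA·BCA·BCA·BCA·CB·BB·CB·BCA·BCA·BCA·CB·BCA·BCA·CB·BB
    A ↦ BB
    B ↦ BCA
    C ↦ CB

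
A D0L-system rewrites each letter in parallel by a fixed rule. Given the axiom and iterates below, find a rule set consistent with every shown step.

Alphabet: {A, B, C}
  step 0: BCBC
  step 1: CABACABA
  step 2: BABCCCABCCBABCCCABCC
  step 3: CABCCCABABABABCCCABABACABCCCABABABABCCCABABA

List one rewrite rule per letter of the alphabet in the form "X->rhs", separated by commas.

  step 2 ⇒ step 3: BABCCCABCCBABCCCABCC ⇒ CA·BCC·CA·BA·BA·BA·BCC·CA·BA·BA·CA·BCC·CA·BA·BA·BA·BCC·CA·BA·BA
    A ↦ BCC
    B ↦ CA
    C ↦ BA

A->BCC, B->CA, C->BA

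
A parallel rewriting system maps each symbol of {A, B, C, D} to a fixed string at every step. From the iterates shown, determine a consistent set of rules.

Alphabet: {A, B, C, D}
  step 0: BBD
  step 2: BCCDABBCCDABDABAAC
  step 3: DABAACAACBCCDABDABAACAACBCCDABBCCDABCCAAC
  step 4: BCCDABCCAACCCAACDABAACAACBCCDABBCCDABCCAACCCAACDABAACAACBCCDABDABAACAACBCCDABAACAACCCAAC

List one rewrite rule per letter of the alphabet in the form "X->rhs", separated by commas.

A->C, B->DAB, C->AAC, D->BC

  step 3 ⇒ step 4: DABAACAACBCCDABDABAACAACBCCDABBCCDABCCAAC ⇒ BC·C·DAB·C·C·AAC·C·C·AAC·DAB·AAC·AAC·BC·C·DAB·BC·C·DAB·C·C·AAC·C·C·AAC·DAB·AAC·AAC·BC·C·DAB·DAB·AAC·AAC·BC·C·DAB·AAC·AAC·C·C·AAC
    A ↦ C
    B ↦ DAB
    C ↦ AAC
    D ↦ BC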